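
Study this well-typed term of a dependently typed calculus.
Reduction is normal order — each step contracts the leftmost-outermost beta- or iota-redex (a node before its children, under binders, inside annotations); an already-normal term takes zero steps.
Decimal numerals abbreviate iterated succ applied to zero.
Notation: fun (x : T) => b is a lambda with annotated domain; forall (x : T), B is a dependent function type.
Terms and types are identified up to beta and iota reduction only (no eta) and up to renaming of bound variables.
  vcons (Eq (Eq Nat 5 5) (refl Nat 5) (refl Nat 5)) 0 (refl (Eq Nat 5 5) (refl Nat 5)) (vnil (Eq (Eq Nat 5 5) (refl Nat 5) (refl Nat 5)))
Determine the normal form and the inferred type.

reduced normal form:
  vcons (Eq (Eq Nat 5 5) (refl Nat 5) (refl Nat 5)) 0 (refl (Eq Nat 5 5) (refl Nat 5)) (vnil (Eq (Eq Nat 5 5) (refl Nat 5) (refl Nat 5)))
inferred type:
  Vec (Eq (Eq Nat 5 5) (refl Nat 5) (refl Nat 5)) 1
observation: no redex remains anywhere in the term; it is its own normal form.


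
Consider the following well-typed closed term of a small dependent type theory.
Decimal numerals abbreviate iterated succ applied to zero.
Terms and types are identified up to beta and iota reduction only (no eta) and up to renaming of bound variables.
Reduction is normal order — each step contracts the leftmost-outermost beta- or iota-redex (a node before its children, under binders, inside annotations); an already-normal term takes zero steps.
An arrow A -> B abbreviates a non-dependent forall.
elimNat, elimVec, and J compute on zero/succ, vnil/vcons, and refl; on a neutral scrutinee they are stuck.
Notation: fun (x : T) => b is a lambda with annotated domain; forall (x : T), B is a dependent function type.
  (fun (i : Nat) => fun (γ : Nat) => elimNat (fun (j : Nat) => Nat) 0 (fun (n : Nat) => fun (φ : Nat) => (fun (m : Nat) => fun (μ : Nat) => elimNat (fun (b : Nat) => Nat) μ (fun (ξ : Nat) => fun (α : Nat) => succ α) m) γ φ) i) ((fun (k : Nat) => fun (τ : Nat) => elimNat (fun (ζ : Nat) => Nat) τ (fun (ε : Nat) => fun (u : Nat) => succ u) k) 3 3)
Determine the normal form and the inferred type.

resulting normal form:
  fun (i : Nat) => elimNat (fun (γ : Nat) => Nat) (elimNat (fun (j : Nat) => Nat) (elimNat (fun (n : Nat) => Nat) (elimNat (fun (φ : Nat) => Nat) (elimNat (fun (m : Nat) => Nat) (elimNat (fun (μ : Nat) => Nat) 0 (fun (b : Nat) => fun (ξ : Nat) => succ ξ) i) (fun (α : Nat) => fun (k : Nat) => succ k) i) (fun (τ : Nat) => fun (ζ : Nat) => succ ζ) i) (fun (ε : Nat) => fun (u : Nat) => succ u) i) (fun (c : Nat) => fun (r : Nat) => succ r) i) (fun (a : Nat) => fun (y : Nat) => succ y) i
inferred type:
  Nat -> Nat
observation: 34 normal-order steps normalize the term, beginning with a beta-redex.


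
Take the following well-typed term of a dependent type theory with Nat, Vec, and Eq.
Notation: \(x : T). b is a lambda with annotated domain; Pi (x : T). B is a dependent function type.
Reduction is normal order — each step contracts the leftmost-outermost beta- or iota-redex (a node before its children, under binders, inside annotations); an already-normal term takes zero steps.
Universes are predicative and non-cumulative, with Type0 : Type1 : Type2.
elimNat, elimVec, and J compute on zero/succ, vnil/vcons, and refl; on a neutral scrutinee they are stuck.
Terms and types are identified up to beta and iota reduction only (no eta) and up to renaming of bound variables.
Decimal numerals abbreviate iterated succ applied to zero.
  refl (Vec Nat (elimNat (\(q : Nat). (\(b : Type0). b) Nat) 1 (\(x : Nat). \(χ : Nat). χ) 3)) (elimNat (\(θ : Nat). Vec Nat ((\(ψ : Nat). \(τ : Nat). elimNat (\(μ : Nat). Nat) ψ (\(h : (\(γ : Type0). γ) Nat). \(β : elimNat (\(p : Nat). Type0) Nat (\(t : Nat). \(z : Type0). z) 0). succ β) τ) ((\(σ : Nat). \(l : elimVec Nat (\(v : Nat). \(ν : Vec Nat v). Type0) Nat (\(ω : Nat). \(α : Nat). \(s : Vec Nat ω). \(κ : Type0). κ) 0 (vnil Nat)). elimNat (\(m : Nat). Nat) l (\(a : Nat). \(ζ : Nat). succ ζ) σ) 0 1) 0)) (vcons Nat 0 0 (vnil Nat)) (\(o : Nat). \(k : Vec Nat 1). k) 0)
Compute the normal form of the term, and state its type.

normal form:
  refl (Vec Nat 1) (vcons Nat 0 0 (vnil Nat))
the term's type:
  Eq (Vec Nat 1) (vcons Nat 0 0 (vnil Nat)) (vcons Nat 0 0 (vnil Nat))
observation: 11 normal-order steps separate the term from its normal form.


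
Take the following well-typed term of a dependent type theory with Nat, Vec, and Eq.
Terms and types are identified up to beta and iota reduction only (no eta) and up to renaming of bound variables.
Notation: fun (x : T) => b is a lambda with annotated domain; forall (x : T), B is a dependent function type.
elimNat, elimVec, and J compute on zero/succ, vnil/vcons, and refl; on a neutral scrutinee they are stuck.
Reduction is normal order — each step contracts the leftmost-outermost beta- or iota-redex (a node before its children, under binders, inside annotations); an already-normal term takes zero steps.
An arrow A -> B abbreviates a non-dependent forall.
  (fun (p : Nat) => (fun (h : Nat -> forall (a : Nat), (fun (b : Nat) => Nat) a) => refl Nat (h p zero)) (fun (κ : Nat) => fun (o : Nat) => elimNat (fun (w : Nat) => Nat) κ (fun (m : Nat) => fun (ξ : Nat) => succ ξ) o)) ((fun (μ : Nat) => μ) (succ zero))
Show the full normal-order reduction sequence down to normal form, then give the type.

normal-order reduction:
  (fun (p : Nat) => (fun (h : Nat -> forall (a : Nat), (fun (b : Nat) => Nat) a) => refl Nat (h p zero)) (fun (κ : Nat) => fun (o : Nat) => elimNat (fun (w : Nat) => Nat) κ (fun (m : Nat) => fun (ξ : Nat) => succ ξ) o)) ((fun (μ : Nat) => μ) (succ zero))
  ~> (fun (p : Nat -> forall (h : Nat), (fun (a : Nat) => Nat) h) => refl Nat (p ((fun (b : Nat) => b) (succ zero)) zero)) (fun (κ : Nat) => fun (o : Nat) => elimNat (fun (w : Nat) => Nat) κ (fun (m : Nat) => fun (ξ : Nat) => succ ξ) o)
  ~> refl Nat ((fun (p : Nat) => fun (h : Nat) => elimNat (fun (a : Nat) => Nat) p (fun (b : Nat) => fun (κ : Nat) => succ κ) h) ((fun (o : Nat) => o) (succ zero)) zero)
  ~> refl Nat ((fun (p : Nat) => elimNat (fun (h : Nat) => Nat) ((fun (a : Nat) => a) (succ zero)) (fun (b : Nat) => fun (κ : Nat) => succ κ) p) zero)
  ~> refl Nat (elimNat (fun (p : Nat) => Nat) ((fun (h : Nat) => h) (succ zero)) (fun (a : Nat) => fun (b : Nat) => succ b) zero)
  ~> refl Nat ((fun (p : Nat) => p) (succ zero))
  ~> refl Nat (succ zero)
the term's type:
  Eq Nat (succ zero) (succ zero)


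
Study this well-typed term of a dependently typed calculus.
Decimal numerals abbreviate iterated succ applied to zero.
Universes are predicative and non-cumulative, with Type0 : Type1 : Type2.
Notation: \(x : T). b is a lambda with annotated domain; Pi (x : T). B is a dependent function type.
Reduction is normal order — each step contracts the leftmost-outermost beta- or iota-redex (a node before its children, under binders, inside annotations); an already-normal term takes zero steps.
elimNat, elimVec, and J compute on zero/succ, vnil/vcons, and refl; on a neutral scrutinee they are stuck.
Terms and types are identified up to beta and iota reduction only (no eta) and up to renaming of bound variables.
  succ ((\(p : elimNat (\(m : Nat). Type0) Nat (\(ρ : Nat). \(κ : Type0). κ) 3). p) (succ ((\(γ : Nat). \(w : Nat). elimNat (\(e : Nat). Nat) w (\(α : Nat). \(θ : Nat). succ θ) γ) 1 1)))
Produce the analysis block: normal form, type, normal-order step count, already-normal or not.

reduced normal form:
  4
the term's type:
  Nat
steps to reach normal form (normal order): 7
term was already normal: no
first redex: a beta-redex


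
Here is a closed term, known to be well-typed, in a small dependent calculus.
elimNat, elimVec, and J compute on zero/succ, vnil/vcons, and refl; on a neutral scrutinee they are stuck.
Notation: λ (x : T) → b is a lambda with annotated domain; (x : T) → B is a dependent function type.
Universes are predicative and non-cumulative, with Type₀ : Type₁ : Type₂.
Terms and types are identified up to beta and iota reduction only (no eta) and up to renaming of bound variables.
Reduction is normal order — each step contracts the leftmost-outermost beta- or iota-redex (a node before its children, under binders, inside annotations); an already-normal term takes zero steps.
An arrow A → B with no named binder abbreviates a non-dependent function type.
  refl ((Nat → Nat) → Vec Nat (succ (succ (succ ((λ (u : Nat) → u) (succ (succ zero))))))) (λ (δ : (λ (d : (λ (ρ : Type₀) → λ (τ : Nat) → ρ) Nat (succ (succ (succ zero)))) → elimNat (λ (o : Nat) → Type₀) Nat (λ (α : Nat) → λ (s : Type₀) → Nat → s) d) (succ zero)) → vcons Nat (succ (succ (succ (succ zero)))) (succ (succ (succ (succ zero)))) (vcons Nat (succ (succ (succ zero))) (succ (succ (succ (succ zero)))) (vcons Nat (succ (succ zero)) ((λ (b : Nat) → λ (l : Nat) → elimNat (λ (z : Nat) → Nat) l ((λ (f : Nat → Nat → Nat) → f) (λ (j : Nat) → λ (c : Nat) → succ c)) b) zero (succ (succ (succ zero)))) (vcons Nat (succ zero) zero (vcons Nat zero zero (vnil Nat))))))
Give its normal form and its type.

normal form:
  refl ((Nat → Nat) → Vec Nat (succ (succ (succ (succ (succ zero)))))) (λ (u : Nat → Nat) → vcons Nat (succ (succ (succ (succ zero)))) (succ (succ (succ (succ zero)))) (vcons Nat (succ (succ (succ zero))) (succ (succ (succ (succ zero)))) (vcons Nat (succ (succ zero)) (succ (succ (succ zero))) (vcons Nat (succ zero) zero (vcons Nat zero zero (vnil Nat))))))
type:
  Eq ((Nat → Nat) → Vec Nat (succ (succ (succ (succ (succ zero)))))) (λ (u : Nat → Nat) → vcons Nat (succ (succ (succ (succ zero)))) (succ (succ (succ (succ zero)))) (vcons Nat (succ (succ (succ zero))) (succ (succ (succ (succ zero)))) (vcons Nat (succ (succ zero)) (succ (succ (succ zero))) (vcons Nat (succ zero) zero (vcons Nat zero zero (vnil Nat)))))) (λ (δ : Nat → Nat) → vcons Nat (succ (succ (succ (succ zero)))) (succ (succ (succ (succ zero)))) (vcons Nat (succ (succ (succ zero))) (succ (succ (succ (succ zero)))) (vcons Nat (succ (succ zero)) (succ (succ (succ zero))) (vcons Nat (succ zero) zero (vcons Nat zero zero (vnil Nat))))))
observation: 9 normal-order steps normalize the term, beginning with a beta-redex.


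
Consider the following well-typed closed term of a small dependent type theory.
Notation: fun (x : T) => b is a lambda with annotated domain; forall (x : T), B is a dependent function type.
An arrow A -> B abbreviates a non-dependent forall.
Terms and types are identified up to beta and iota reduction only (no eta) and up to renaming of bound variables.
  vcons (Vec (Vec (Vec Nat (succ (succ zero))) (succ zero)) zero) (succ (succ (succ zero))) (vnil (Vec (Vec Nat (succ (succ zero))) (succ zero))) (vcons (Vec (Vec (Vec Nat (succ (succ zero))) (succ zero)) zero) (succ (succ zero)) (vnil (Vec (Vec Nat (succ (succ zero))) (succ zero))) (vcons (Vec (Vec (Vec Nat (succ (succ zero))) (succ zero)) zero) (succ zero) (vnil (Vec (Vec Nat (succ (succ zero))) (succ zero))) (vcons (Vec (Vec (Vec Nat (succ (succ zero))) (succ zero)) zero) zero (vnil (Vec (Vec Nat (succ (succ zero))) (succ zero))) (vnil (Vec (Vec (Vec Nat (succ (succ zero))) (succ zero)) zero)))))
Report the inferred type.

type:
  Vec (Vec (Vec (Vec Nat (succ (succ zero))) (succ zero)) zero) (succ (succ (succ (succ zero))))


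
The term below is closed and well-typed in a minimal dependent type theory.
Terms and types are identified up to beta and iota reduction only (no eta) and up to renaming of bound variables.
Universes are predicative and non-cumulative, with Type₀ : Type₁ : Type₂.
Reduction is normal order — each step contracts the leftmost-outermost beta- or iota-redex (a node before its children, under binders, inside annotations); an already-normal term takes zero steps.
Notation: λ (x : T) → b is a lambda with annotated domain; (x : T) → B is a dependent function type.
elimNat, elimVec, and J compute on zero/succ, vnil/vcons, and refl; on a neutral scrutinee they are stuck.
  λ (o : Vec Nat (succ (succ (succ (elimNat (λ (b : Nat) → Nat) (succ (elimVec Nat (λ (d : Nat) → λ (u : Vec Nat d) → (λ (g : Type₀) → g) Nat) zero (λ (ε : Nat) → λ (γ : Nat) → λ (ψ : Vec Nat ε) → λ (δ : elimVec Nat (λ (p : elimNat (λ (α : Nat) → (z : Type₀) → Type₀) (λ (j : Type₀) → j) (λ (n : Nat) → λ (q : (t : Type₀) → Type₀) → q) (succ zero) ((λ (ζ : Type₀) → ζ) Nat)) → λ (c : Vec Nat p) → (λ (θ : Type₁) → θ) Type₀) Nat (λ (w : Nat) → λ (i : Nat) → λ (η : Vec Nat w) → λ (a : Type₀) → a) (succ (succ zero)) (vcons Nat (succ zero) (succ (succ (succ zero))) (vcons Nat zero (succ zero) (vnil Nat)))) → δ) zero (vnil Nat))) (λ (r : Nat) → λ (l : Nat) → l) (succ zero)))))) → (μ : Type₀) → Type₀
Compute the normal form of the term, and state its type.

normal form:
  λ (o : Vec Nat (succ (succ (succ (succ zero))))) → (b : Type₀) → Type₀
the term's type:
  (o : Vec Nat (succ (succ (succ (succ zero))))) → Type₁
observation: the leftmost-outermost redex is an elimNat iota-redex, and normalization takes 5 steps.


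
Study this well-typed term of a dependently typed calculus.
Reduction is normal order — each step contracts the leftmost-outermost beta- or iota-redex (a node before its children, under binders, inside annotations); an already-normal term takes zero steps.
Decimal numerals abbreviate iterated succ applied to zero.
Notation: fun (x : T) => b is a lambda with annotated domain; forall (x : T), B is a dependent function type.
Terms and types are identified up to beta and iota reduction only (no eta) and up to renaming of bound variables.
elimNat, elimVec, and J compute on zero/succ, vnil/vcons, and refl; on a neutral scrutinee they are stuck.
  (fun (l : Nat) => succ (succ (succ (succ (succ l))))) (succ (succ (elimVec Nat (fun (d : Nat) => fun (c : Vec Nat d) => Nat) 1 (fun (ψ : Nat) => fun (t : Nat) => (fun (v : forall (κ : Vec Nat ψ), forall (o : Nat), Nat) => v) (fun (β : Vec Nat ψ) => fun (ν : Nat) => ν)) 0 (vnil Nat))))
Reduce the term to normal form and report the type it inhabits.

reduced normal form:
  8
type:
  Nat


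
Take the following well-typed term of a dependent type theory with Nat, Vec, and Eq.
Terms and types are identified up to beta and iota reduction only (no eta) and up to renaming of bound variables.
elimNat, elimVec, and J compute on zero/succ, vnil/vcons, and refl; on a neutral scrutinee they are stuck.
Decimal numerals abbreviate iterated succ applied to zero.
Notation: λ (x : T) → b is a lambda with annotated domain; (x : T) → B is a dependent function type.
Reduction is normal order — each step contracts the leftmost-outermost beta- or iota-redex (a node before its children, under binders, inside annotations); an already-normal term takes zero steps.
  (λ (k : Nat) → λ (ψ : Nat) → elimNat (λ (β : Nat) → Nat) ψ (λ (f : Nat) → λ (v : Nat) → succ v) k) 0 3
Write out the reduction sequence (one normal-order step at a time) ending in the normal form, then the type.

normal-order reduction sequence:
  (λ (k : Nat) → λ (ψ : Nat) → elimNat (λ (β : Nat) → Nat) ψ (λ (f : Nat) → λ (v : Nat) → succ v) k) 0 3
  ~> (λ (k : Nat) → elimNat (λ (ψ : Nat) → Nat) k (λ (β : Nat) → λ (f : Nat) → succ f) 0) 3
  ~> elimNat (λ (k : Nat) → Nat) 3 (λ (ψ : Nat) → λ (β : Nat) → succ β) 0
  ~> 3
type:
  Nat


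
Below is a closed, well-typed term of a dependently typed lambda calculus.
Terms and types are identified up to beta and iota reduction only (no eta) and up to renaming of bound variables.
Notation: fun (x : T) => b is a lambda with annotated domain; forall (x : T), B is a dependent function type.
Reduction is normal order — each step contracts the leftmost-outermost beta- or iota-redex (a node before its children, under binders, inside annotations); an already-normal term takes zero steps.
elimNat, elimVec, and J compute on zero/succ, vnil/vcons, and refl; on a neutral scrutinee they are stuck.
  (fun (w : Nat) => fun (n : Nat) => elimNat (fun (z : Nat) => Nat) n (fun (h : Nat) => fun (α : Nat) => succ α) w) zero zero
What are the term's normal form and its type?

reduced normal form:
  zero
type:
  Nat
observation: normalization takes exactly 3 steps under the normal-order strategy.


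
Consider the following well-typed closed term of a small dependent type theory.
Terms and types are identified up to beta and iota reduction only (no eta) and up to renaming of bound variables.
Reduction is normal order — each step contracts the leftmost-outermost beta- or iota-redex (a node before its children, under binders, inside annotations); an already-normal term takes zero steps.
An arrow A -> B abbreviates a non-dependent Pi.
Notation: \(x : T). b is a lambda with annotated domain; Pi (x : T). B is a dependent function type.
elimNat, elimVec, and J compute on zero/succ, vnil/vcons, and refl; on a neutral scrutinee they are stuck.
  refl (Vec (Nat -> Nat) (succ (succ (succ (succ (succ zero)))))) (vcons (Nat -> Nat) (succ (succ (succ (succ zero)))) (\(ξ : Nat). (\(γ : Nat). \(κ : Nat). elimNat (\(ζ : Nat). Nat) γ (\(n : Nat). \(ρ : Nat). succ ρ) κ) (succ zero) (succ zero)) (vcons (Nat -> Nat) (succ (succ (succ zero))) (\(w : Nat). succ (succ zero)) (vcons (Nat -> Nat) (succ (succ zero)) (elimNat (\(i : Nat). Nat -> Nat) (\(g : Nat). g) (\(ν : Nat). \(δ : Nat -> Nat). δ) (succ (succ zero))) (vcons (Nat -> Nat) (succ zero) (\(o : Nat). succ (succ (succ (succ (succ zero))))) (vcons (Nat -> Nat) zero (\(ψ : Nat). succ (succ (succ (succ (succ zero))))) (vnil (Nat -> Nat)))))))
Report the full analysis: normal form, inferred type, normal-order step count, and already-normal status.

resulting normal form:
  refl (Vec (Nat -> Nat) (succ (succ (succ (succ (succ zero)))))) (vcons (Nat -> Nat) (succ (succ (succ (succ zero)))) (\(ξ : Nat). succ (succ zero)) (vcons (Nat -> Nat) (succ (succ (succ zero))) (\(γ : Nat). succ (succ zero)) (vcons (Nat -> Nat) (succ (succ zero)) (\(κ : Nat). κ) (vcons (Nat -> Nat) (succ zero) (\(ζ : Nat). succ (succ (succ (succ (succ zero))))) (vcons (Nat -> Nat) zero (\(n : Nat). succ (succ (succ (succ (succ zero))))) (vnil (Nat -> Nat)))))))
type:
  Eq (Vec (Nat -> Nat) (succ (succ (succ (succ (succ zero)))))) (vcons (Nat -> Nat) (succ (succ (succ (succ zero)))) (\(ξ : Nat). succ (succ zero)) (vcons (Nat -> Nat) (succ (succ (succ zero))) (\(γ : Nat). succ (succ zero)) (vcons (Nat -> Nat) (succ (succ zero)) (\(κ : Nat). κ) (vcons (Nat -> Nat) (succ zero) (\(ζ : Nat). succ (succ (succ (succ (succ zero))))) (vcons (Nat -> Nat) zero (\(n : Nat). succ (succ (succ (succ (succ zero))))) (vnil (Nat -> Nat))))))) (vcons (Nat -> Nat) (succ (succ (succ (succ zero)))) (\(ρ : Nat). succ (succ zero)) (vcons (Nat -> Nat) (succ (succ (succ zero))) (\(w : Nat). succ (succ zero)) (vcons (Nat -> Nat) (succ (succ zero)) (\(i : Nat). i) (vcons (Nat -> Nat) (succ zero) (\(g : Nat). succ (succ (succ (succ (succ zero))))) (vcons (Nat -> Nat) zero (\(ν : Nat). succ (succ (succ (succ (succ zero))))) (vnil (Nat -> Nat)))))))
reduction steps (normal order): 13
term was already normal: no
first redex: a beta-redex


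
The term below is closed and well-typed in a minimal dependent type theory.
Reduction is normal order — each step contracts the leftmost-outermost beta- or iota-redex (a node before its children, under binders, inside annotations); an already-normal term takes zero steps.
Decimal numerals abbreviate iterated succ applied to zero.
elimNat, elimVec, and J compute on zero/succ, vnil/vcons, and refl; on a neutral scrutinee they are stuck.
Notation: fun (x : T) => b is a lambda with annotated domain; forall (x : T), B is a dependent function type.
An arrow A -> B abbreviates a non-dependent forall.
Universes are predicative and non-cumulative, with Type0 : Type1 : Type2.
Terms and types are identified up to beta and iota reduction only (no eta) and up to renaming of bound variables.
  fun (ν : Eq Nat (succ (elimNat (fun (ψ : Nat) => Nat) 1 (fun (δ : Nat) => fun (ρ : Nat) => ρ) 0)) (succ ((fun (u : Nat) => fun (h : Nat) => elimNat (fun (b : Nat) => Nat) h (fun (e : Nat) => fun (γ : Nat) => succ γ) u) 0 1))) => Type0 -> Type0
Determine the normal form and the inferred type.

reduced normal form:
  fun (ν : Eq Nat 2 2) => Type0 -> Type0
inferred type:
  Eq Nat 2 2 -> Type1
observation: the leftmost-outermost redex is an elimNat iota-redex, and normalization takes 4 steps.


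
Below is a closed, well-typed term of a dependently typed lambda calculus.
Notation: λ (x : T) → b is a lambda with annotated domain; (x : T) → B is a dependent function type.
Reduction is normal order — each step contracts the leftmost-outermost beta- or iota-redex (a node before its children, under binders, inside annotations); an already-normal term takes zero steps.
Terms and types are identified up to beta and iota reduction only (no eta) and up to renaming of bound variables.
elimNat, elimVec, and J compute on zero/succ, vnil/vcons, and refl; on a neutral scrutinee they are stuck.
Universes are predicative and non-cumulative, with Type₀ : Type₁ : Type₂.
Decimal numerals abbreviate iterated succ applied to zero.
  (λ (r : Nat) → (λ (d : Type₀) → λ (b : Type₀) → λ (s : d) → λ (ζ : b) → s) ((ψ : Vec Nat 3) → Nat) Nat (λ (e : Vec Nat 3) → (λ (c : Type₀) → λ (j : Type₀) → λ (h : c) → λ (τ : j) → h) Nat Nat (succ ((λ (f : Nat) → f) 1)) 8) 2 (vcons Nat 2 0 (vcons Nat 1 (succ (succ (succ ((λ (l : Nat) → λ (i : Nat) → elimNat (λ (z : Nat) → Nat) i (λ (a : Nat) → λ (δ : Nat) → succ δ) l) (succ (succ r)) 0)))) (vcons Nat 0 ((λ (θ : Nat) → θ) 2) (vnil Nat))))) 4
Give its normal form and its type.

normal form:
  2
type:
  Nat
observation: contracting a beta-redex first, the term normalizes in 11 steps.


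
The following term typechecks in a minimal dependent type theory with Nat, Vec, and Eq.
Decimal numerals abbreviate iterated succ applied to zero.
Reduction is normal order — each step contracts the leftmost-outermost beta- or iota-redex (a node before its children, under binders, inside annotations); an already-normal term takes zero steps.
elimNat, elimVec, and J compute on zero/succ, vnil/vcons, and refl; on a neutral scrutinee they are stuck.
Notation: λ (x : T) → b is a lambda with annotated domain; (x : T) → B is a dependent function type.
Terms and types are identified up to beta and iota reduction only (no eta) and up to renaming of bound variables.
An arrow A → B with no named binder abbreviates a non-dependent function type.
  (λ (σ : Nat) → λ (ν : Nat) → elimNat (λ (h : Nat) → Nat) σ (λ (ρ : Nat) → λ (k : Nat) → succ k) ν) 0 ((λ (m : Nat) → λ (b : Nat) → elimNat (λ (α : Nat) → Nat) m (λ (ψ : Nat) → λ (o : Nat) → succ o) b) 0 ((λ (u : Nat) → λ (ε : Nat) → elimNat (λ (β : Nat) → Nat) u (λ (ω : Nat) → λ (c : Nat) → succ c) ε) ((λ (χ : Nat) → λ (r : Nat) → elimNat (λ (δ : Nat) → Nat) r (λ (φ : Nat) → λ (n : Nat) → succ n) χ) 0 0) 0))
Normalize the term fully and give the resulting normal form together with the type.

resulting normal form:
  0
type:
  Nat


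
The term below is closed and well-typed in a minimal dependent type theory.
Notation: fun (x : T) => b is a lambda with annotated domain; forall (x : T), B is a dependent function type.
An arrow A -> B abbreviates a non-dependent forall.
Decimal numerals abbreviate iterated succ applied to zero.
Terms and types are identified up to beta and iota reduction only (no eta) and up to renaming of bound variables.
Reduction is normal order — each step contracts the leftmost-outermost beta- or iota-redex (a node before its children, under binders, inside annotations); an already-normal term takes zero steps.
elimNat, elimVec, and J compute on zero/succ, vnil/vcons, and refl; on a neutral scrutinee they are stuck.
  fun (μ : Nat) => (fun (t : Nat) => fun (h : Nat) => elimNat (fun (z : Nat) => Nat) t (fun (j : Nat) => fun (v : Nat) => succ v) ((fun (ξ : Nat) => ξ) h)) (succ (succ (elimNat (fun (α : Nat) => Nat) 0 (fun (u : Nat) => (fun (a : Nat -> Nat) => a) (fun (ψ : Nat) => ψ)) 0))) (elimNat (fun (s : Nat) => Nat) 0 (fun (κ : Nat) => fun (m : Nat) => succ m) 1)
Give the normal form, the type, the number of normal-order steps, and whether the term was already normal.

reduced normal form:
  fun (μ : Nat) => 3
type:
  Nat -> Nat
reduction steps (normal order): 12
term was already normal: no
first contracted redex: a beta-redex


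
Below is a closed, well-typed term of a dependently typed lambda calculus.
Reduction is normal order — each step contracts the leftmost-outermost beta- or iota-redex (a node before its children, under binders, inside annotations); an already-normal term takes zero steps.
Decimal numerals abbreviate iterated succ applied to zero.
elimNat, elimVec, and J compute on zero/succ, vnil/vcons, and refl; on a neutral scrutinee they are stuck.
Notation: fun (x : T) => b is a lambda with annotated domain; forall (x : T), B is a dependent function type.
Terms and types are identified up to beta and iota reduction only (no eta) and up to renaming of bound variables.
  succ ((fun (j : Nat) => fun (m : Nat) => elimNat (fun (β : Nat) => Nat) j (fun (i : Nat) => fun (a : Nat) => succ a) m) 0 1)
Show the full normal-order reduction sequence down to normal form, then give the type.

reduction (normal order):
  succ ((fun (j : Nat) => fun (m : Nat) => elimNat (fun (β : Nat) => Nat) j (fun (i : Nat) => fun (a : Nat) => succ a) m) 0 1)
  ~> succ ((fun (j : Nat) => elimNat (fun (m : Nat) => Nat) 0 (fun (β : Nat) => fun (i : Nat) => succ i) j) 1)
  ~> succ (elimNat (fun (j : Nat) => Nat) 0 (fun (m : Nat) => fun (β : Nat) => succ β) 1)
  ~> succ ((fun (j : Nat) => fun (m : Nat) => succ m) 0 (elimNat (fun (β : Nat) => Nat) 0 (fun (i : Nat) => fun (a : Nat) => succ a) 0))
  ~> succ ((fun (j : Nat) => succ j) (elimNat (fun (m : Nat) => Nat) 0 (fun (β : Nat) => fun (i : Nat) => succ i) 0))
  ~> succ (succ (elimNat (fun (j : Nat) => Nat) 0 (fun (m : Nat) => fun (β : Nat) => succ β) 0))
  ~> 2
the term's type:
  Nat


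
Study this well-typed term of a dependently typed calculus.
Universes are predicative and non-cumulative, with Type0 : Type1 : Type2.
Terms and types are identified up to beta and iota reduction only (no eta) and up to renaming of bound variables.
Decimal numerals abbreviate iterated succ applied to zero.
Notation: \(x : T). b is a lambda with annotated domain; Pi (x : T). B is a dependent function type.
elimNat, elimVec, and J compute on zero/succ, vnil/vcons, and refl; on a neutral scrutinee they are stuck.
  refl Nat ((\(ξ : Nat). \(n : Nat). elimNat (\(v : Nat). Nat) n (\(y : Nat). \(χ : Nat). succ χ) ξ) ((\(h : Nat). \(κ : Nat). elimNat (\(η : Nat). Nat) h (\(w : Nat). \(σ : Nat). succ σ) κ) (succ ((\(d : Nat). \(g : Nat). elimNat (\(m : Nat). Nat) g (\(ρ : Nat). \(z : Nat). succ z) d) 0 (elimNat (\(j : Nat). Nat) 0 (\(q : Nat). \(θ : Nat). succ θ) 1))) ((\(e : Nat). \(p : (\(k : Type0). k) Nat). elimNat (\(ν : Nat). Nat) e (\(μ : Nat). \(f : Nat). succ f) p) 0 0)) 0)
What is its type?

inferred type:
  Eq Nat 2 2


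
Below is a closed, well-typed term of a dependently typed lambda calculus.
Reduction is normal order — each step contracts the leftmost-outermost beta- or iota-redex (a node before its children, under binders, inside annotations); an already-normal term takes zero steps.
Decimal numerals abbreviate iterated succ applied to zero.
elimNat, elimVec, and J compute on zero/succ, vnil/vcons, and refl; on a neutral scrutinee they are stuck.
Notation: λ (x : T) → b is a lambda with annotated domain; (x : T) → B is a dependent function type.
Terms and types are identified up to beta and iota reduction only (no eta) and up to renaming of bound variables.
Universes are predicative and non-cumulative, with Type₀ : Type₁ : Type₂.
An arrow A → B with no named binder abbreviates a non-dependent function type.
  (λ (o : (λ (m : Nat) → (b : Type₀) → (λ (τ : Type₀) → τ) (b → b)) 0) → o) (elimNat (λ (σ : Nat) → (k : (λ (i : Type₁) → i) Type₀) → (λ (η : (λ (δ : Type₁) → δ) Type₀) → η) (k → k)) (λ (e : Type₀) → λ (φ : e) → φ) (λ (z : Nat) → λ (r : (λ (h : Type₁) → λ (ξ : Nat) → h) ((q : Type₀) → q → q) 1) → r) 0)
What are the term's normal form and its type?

resulting normal form:
  λ (o : Type₀) → λ (m : o) → m
inferred type:
  (o : Type₀) → o → o


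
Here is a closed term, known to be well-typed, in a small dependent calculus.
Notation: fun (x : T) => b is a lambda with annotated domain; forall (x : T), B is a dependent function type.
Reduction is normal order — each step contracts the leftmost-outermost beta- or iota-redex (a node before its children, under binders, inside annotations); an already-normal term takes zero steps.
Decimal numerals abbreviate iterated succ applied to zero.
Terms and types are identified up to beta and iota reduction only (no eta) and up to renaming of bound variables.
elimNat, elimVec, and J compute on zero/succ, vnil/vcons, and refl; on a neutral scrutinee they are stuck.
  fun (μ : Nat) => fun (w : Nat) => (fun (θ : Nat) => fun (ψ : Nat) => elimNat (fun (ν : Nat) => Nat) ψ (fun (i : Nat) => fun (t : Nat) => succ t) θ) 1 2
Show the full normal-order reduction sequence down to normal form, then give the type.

normal-order reduction:
  fun (μ : Nat) => fun (w : Nat) => (fun (θ : Nat) => fun (ψ : Nat) => elimNat (fun (ν : Nat) => Nat) ψ (fun (i : Nat) => fun (t : Nat) => succ t) θ) 1 2
  ~> fun (μ : Nat) => fun (w : Nat) => (fun (θ : Nat) => elimNat (fun (ψ : Nat) => Nat) θ (fun (ν : Nat) => fun (i : Nat) => succ i) 1) 2
  ~> fun (μ : Nat) => fun (w : Nat) => elimNat (fun (θ : Nat) => Nat) 2 (fun (ψ : Nat) => fun (ν : Nat) => succ ν) 1
  ~> fun (μ : Nat) => fun (w : Nat) => (fun (θ : Nat) => fun (ψ : Nat) => succ ψ) 0 (elimNat (fun (ν : Nat) => Nat) 2 (fun (i : Nat) => fun (t : Nat) => succ t) 0)
  ~> fun (μ : Nat) => fun (w : Nat) => (fun (θ : Nat) => succ θ) (elimNat (fun (ψ : Nat) => Nat) 2 (fun (ν : Nat) => fun (i : Nat) => succ i) 0)
  ~> fun (μ : Nat) => fun (w : Nat) => succ (elimNat (fun (θ : Nat) => Nat) 2 (fun (ψ : Nat) => fun (ν : Nat) => succ ν) 0)
  ~> fun (μ : Nat) => fun (w : Nat) => 3
type:
  forall (μ : Nat), forall (w : Nat), Nat


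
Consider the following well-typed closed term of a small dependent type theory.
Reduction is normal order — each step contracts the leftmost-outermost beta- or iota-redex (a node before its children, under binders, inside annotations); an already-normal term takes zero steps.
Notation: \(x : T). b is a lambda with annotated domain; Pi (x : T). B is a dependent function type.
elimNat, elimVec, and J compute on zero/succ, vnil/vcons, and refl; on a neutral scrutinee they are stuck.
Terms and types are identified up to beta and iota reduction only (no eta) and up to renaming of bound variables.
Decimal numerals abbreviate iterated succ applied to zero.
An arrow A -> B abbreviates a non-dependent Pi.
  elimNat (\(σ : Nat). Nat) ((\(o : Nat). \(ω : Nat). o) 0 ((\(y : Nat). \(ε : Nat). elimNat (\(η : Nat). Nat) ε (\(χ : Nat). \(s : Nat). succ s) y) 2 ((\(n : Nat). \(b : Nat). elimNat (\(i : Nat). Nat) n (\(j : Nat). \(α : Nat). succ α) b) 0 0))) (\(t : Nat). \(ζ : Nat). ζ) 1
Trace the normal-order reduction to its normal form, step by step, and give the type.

normal-order reduction sequence:
  elimNat (\(σ : Nat). Nat) ((\(o : Nat). \(ω : Nat). o) 0 ((\(y : Nat). \(ε : Nat). elimNat (\(η : Nat). Nat) ε (\(χ : Nat). \(s : Nat). succ s) y) 2 ((\(n : Nat). \(b : Nat). elimNat (\(i : Nat). Nat) n (\(j : Nat). \(α : Nat). succ α) b) 0 0))) (\(t : Nat). \(ζ : Nat). ζ) 1
  ~> (\(σ : Nat). \(o : Nat). o) 0 (elimNat (\(ω : Nat). Nat) ((\(y : Nat). \(ε : Nat). y) 0 ((\(η : Nat). \(χ : Nat). elimNat (\(s : Nat). Nat) χ (\(n : Nat). \(b : Nat). succ b) η) 2 ((\(i : Nat). \(j : Nat). elimNat (\(α : Nat). Nat) i (\(t : Nat). \(ζ : Nat). succ ζ) j) 0 0))) (\(r : Nat). \(h : Nat). h) 0)
  ~> (\(σ : Nat). σ) (elimNat (\(o : Nat). Nat) ((\(ω : Nat). \(y : Nat). ω) 0 ((\(ε : Nat). \(η : Nat). elimNat (\(χ : Nat). Nat) η (\(s : Nat). \(n : Nat). succ n) ε) 2 ((\(b : Nat). \(i : Nat). elimNat (\(j : Nat). Nat) b (\(α : Nat). \(t : Nat). succ t) i) 0 0))) (\(ζ : Nat). \(r : Nat). r) 0)
  ~> elimNat (\(σ : Nat). Nat) ((\(o : Nat). \(ω : Nat). o) 0 ((\(y : Nat). \(ε : Nat). elimNat (\(η : Nat). Nat) ε (\(χ : Nat). \(s : Nat). succ s) y) 2 ((\(n : Nat). \(b : Nat). elimNat (\(i : Nat). Nat) n (\(j : Nat). \(α : Nat). succ α) b) 0 0))) (\(t : Nat). \(ζ : Nat). ζ) 0
  ~> (\(σ : Nat). \(o : Nat). σ) 0 ((\(ω : Nat). \(y : Nat). elimNat (\(ε : Nat). Nat) y (\(η : Nat). \(χ : Nat). succ χ) ω) 2 ((\(s : Nat). \(n : Nat). elimNat (\(b : Nat). Nat) s (\(i : Nat). \(j : Nat). succ j) n) 0 0))
  ~> (\(σ : Nat). 0) ((\(o : Nat). \(ω : Nat). elimNat (\(y : Nat). Nat) ω (\(ε : Nat). \(η : Nat). succ η) o) 2 ((\(χ : Nat). \(s : Nat). elimNat (\(n : Nat). Nat) χ (\(b : Nat). \(i : Nat). succ i) s) 0 0))
  ~> 0
inferred type:
  Nat


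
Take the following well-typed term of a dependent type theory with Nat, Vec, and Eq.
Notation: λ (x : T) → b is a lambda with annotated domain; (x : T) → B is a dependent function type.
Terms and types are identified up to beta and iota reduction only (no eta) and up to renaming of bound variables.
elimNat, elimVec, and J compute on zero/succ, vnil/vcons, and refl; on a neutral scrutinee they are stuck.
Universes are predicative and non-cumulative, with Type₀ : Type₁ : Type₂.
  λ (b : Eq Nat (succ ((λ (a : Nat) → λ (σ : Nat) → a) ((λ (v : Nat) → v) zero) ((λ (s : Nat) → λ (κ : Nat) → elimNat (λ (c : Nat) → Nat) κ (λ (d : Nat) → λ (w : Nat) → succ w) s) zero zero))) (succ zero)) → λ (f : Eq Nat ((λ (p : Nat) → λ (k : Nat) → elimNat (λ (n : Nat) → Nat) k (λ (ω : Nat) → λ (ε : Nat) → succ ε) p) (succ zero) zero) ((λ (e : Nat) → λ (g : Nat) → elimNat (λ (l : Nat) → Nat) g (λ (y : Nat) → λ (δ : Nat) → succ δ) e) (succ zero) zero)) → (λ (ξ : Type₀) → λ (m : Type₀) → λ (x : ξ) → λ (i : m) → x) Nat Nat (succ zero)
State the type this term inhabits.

the term's type:
  (b : Eq Nat (succ zero) (succ zero)) → (a : Eq Nat (succ zero) (succ zero)) → (σ : Nat) → Nat


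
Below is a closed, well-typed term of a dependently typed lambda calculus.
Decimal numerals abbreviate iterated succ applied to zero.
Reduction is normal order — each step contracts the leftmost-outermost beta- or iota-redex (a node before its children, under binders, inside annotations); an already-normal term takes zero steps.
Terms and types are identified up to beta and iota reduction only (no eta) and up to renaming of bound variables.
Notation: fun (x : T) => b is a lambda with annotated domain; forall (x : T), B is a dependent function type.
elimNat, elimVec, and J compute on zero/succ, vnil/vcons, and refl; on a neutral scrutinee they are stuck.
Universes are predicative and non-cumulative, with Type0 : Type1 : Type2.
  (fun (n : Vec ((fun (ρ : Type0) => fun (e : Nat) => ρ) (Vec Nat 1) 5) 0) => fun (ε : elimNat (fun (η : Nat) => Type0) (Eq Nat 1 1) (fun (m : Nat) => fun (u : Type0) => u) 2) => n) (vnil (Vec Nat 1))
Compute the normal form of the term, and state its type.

normal form:
  fun (n : Eq Nat 1 1) => vnil (Vec Nat 1)
the term's type:
  forall (n : Eq Nat 1 1), Vec (Vec Nat 1) 0
observation: the first redex contracted is a beta-redex; the normal form is reached in 8 normal-order steps.


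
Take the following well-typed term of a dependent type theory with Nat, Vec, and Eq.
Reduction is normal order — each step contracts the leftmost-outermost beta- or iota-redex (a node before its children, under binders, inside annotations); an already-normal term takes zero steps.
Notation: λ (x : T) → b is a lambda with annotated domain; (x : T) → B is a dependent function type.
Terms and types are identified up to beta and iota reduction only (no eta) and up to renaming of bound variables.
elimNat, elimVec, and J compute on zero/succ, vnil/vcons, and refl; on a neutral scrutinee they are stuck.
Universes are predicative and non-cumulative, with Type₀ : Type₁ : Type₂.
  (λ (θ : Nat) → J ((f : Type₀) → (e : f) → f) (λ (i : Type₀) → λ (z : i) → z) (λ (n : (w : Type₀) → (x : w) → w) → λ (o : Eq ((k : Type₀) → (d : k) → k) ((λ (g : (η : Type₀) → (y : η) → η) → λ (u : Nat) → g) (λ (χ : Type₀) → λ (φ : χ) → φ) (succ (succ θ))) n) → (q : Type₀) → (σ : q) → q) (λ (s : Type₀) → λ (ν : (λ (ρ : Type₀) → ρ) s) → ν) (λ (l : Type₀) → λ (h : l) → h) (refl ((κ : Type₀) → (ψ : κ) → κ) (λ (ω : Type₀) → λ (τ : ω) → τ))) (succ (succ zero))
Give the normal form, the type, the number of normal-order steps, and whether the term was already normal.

resulting normal form:
  λ (θ : Type₀) → λ (f : θ) → f
the term's type:
  (θ : Type₀) → (f : θ) → θ
reduction steps (normal order): 3
started in normal form: no
first redex: a beta-redex


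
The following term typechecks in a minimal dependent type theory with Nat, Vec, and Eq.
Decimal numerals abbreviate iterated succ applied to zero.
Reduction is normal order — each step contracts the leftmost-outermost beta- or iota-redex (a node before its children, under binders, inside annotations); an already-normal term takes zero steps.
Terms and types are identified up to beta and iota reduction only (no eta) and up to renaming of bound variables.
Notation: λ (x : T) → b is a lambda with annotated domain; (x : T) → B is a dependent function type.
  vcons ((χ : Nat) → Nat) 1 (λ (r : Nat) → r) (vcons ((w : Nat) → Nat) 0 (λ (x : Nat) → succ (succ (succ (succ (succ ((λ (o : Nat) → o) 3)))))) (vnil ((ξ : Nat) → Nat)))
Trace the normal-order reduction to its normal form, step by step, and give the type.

normal-order reduction:
  vcons ((χ : Nat) → Nat) 1 (λ (r : Nat) → r) (vcons ((w : Nat) → Nat) 0 (λ (x : Nat) → succ (succ (succ (succ (succ ((λ (o : Nat) → o) 3)))))) (vnil ((ξ : Nat) → Nat)))
  ~> vcons ((χ : Nat) → Nat) 1 (λ (r : Nat) → r) (vcons ((w : Nat) → Nat) 0 (λ (x : Nat) → 8) (vnil ((o : Nat) → Nat)))
type:
  Vec ((χ : Nat) → Nat) 2


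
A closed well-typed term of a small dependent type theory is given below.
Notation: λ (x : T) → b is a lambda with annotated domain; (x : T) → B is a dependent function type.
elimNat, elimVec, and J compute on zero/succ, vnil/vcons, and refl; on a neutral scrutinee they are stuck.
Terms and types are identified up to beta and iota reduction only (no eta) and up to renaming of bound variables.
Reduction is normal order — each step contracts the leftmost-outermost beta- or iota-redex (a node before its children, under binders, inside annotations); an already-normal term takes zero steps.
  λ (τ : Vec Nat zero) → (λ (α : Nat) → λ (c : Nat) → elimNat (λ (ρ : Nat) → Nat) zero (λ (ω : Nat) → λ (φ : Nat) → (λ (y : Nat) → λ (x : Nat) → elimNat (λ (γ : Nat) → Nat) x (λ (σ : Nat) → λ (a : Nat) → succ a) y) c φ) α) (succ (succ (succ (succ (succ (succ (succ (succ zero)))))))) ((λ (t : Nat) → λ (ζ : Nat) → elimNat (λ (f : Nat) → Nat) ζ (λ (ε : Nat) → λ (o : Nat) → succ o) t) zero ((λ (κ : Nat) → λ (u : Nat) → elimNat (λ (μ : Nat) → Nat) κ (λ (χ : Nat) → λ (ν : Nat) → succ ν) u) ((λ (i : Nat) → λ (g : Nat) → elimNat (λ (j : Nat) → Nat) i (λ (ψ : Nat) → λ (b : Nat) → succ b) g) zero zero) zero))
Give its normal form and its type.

normal form:
  λ (τ : Vec Nat zero) → zero
the term's type:
  (τ : Vec Nat zero) → Nat
observation: the first redex contracted is a beta-redex; the normal form is reached in 123 normal-order steps.


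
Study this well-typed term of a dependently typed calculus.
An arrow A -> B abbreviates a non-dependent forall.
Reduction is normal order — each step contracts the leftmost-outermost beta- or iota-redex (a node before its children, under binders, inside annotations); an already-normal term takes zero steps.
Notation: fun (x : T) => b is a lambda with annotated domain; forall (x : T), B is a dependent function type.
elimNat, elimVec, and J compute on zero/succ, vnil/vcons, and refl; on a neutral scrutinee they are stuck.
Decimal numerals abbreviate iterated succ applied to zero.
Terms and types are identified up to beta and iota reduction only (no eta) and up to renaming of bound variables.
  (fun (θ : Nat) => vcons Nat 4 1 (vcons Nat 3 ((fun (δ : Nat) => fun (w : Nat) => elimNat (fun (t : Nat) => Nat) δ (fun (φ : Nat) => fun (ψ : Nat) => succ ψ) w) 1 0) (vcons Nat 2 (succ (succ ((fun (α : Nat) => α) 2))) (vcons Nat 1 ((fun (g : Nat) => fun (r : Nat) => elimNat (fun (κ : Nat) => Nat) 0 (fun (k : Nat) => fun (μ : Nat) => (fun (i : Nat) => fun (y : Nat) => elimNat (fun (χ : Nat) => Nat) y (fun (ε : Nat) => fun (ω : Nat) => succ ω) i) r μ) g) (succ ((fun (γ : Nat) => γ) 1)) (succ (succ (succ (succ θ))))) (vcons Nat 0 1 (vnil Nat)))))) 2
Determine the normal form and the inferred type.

reduced normal form:
  vcons Nat 4 1 (vcons Nat 3 1 (vcons Nat 2 4 (vcons Nat 1 12 (vcons Nat 0 1 (vnil Nat)))))
type:
  Vec Nat 5
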